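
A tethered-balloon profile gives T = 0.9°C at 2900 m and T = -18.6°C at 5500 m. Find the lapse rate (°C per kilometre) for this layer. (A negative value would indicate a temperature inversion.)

7.5°C/km

Γ = −ΔT/Δz = (0.9 − (-18.6)) / (5500 − 2900) m
  = 19.5°C / 2.6 km = 7.5°C/km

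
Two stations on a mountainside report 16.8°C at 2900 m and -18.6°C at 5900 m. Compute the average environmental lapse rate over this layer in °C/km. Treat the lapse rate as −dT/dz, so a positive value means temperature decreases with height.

Γ = −ΔT/Δz = (16.8 − (-18.6)) / (5900 − 2900) m
  = 35.4°C / 3 km = 11.8°C/km

11.8°C/km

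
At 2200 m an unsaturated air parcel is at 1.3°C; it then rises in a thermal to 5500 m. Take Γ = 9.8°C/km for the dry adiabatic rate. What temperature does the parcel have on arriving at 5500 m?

Dry adiabatic to 5500 m: -9.8 × 3.3 km = -32.34°C, so T = -31.04°C.

-31.04°C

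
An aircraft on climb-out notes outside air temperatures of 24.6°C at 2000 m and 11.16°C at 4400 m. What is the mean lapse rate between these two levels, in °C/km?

Γ = −ΔT/Δz = (24.6 − 11.16) / (4400 − 2000) m
  = 13.44°C / 2.4 km = 5.6°C/km

5.6°C/km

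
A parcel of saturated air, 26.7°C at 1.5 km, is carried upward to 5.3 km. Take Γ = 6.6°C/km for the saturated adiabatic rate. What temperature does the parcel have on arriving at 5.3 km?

1.62°C

Saturated adiabatic to 5300 m: -6.6 × 3.8 km = -25.08°C, so T = 1.62°C.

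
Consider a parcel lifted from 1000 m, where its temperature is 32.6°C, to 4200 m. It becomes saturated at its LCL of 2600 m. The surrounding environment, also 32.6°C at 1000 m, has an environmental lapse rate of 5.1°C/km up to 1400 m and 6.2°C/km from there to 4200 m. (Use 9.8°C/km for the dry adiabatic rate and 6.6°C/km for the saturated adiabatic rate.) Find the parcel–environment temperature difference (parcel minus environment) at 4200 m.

-6.84°C (parcel cooler than environment)

Parcel:
  From 1000 m to 2600 m (dry): cools by 9.8 × 1.6 = 15.68°C, giving 16.92°C.
  From 2600 m to 4200 m (saturated): cools by 6.6 × 1.6 = 10.56°C, giving 6.36°C.
Environment:
  From 1000 m to 1400 m (environment, lower layer): cools by 5.1 × 0.4 = 2.04°C, giving 30.56°C.
  From 1400 m to 4200 m (environment, upper layer): cools by 6.2 × 2.8 = 17.36°C, giving 13.2°C.
T_parcel − T_env = 6.36 − 13.2 = -6.84°C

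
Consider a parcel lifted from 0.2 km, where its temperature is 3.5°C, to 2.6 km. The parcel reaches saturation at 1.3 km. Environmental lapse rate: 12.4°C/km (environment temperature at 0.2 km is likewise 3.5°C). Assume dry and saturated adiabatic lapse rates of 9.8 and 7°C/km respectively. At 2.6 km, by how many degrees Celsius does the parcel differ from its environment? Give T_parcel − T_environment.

Parcel:
  From 200 m to 1300 m (dry): cools by 9.8 × 1.1 = 10.78°C, giving -7.28°C.
  From 1300 m to 2600 m (saturated): cools by 7 × 1.3 = 9.1°C, giving -16.38°C.
Environment:
  From 200 m to 2600 m (environment): cools by 12.4 × 2.4 = 29.76°C, giving -26.26°C.
T_parcel − T_env = -16.38 − (-26.26) = +9.88°C

+9.88°C (parcel warmer than environment)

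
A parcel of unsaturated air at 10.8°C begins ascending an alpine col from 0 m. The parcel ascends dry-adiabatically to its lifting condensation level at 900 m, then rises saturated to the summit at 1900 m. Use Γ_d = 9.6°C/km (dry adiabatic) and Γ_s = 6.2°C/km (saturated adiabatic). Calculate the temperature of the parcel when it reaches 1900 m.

0–900 m, dry: Δz = 0.9 km ⇒ ΔT = -8.64°C; T = 2.16°C
900–1900 m, saturated: Δz = 1 km ⇒ ΔT = -6.2°C; T = -4.04°C

-4.04°C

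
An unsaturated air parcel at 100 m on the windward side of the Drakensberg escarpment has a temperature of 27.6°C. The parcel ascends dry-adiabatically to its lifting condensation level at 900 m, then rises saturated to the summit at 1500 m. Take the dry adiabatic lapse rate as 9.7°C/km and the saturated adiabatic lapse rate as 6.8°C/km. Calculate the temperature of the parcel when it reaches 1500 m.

From 100 m to 900 m (dry): cools by 9.7 × 0.8 = 7.76°C, giving 19.84°C.
From 900 m to 1500 m (saturated): cools by 6.8 × 0.6 = 4.08°C, giving 15.76°C.

15.76°C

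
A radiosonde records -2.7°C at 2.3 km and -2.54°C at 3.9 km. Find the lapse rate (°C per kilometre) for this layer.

-0.1°C/km

Γ = −ΔT/Δz = (-2.7 − (-2.54)) / (3900 − 2300) m
  = -0.16°C / 1.6 km = -0.1°C/km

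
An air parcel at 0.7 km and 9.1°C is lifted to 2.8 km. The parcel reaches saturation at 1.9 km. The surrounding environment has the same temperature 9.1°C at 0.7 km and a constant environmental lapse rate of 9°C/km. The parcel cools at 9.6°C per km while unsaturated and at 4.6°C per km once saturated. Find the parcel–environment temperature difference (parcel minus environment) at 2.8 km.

+3.24°C (parcel warmer than environment)

Parcel:
  From 700 m to 1900 m (dry): cools by 9.6 × 1.2 = 11.52°C, giving -2.42°C.
  From 1900 m to 2800 m (saturated): cools by 4.6 × 0.9 = 4.14°C, giving -6.56°C.
Environment:
  From 700 m to 2800 m (environment): cools by 9 × 2.1 = 18.9°C, giving -9.8°C.
T_parcel − T_env = -6.56 − (-9.8) = +3.24°C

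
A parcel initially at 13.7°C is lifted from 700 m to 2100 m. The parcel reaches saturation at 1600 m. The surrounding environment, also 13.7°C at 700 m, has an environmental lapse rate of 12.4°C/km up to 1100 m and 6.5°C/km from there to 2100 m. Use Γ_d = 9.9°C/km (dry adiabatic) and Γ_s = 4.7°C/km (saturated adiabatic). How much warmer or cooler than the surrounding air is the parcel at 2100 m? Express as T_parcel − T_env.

+0.2°C (parcel warmer than environment)

Parcel:
  Dry to 1600 m: -9.9 × 0.9 km = -8.91°C, so T = 4.79°C.
  Saturated to 2100 m: -4.7 × 0.5 km = -2.35°C, so T = 2.44°C.
Environment:
  Environment, lower layer to 1100 m: -12.4 × 0.4 km = -4.96°C, so T = 8.74°C.
  Environment, upper layer to 2100 m: -6.5 × 1 km = -6.5°C, so T = 2.24°C.
T_parcel − T_env = 2.44 − 2.24 = +0.2°C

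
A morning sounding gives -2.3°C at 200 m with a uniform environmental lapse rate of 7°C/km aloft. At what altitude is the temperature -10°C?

1300 m

Height above start = (-2.3 − (-10)) / 7 = 1.1 km
Altitude = 200 m + 1100 m = 1300 m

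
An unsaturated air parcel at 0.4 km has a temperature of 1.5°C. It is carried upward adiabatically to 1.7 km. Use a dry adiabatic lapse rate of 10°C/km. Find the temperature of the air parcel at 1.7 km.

-11.5°C

400 → 1700 m (dry adiabatic, 10°C/km): ΔT = -10 × 1.3 = -13°C → T = -11.5°C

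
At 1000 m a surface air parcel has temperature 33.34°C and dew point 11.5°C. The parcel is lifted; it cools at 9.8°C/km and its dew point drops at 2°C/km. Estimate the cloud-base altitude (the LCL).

T and T_d converge at 9.8 − 2 = 7.8°C per km
Height above start = (33.34 − 11.5) / 7.8 = 2.8 km
LCL altitude = 1000 m + 2800 m = 3800 m

3800 m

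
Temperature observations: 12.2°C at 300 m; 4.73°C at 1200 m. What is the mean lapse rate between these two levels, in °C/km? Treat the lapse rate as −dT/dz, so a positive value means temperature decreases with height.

Γ = −ΔT/Δz = (12.2 − 4.73) / (1200 − 300) m
  = 7.47°C / 0.9 km = 8.3°C/km

8.3°C/km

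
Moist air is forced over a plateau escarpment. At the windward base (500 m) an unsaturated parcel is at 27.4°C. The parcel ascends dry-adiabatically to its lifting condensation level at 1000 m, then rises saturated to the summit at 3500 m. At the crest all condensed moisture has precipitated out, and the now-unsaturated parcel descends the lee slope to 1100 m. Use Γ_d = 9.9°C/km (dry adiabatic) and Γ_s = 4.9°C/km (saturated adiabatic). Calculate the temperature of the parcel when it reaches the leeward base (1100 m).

500–1000 m, dry: Δz = 0.5 km ⇒ ΔT = -4.95°C; T = 22.45°C
1000–3500 m, saturated: Δz = 2.5 km ⇒ ΔT = -12.25°C; T = 10.2°C
3500–1100 m, dry descent: Δz = 2.4 km ⇒ ΔT = +23.76°C; T = 33.96°C

33.96°C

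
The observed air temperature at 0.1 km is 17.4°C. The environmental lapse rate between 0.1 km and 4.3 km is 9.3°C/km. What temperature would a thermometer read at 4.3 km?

From 100 m to 4300 m (environmental): cools by 9.3 × 4.2 = 39.06°C, giving -21.66°C.

-21.66°C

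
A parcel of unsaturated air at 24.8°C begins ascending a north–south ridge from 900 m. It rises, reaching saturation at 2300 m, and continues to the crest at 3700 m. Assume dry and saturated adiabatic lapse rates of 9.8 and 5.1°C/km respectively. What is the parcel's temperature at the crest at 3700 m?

3.94°C

Dry to 2300 m: -9.8 × 1.4 km = -13.72°C, so T = 11.08°C.
Saturated to 3700 m: -5.1 × 1.4 km = -7.14°C, so T = 3.94°C.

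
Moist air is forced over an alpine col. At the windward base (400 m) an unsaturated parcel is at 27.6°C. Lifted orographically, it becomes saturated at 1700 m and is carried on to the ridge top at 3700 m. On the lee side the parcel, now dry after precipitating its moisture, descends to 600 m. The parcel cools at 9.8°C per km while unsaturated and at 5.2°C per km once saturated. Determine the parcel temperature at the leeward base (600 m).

400 → 1700 m (dry, 9.8°C/km): ΔT = -9.8 × 1.3 = -12.74°C → T = 14.86°C
1700 → 3700 m (saturated, 5.2°C/km): ΔT = -5.2 × 2 = -10.4°C → T = 4.46°C
3700 → 600 m (dry descent, 9.8°C/km): ΔT = +9.8 × 3.1 = +30.38°C → T = 34.84°C

34.84°C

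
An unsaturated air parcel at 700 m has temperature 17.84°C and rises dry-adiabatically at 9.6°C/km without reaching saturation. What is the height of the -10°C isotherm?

3600 m

Height above start = (17.84 − (-10)) / 9.6 = 2.9 km
Altitude = 700 m + 2900 m = 3600 m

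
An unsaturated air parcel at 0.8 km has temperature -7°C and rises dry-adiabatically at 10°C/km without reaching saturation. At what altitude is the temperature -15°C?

Height above start = (-7 − (-15)) / 10 = 0.8 km
Altitude = 800 m + 800 m = 1600 m

1.6 km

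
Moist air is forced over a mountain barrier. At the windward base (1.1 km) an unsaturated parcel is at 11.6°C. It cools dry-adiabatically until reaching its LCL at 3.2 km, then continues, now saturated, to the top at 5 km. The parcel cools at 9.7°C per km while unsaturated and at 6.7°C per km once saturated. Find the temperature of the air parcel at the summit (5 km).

-20.83°C

1100 → 3200 m (dry, 9.7°C/km): ΔT = -9.7 × 2.1 = -20.37°C → T = -8.77°C
3200 → 5000 m (saturated, 6.7°C/km): ΔT = -6.7 × 1.8 = -12.06°C → T = -20.83°C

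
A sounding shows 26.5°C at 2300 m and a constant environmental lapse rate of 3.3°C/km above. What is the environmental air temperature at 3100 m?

23.86°C

Environmental to 3100 m: -3.3 × 0.8 km = -2.64°C, so T = 23.86°C.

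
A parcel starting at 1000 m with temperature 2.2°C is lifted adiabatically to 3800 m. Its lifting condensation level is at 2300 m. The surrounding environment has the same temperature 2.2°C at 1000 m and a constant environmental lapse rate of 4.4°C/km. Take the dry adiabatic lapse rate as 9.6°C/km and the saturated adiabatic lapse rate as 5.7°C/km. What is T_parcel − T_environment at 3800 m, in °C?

Parcel:
  1000–2300 m, dry: Δz = 1.3 km ⇒ ΔT = -12.48°C; T = -10.28°C
  2300–3800 m, saturated: Δz = 1.5 km ⇒ ΔT = -8.55°C; T = -18.83°C
Environment:
  1000–3800 m, environment: Δz = 2.8 km ⇒ ΔT = -12.32°C; T = -10.12°C
T_parcel − T_env = -18.83 − (-10.12) = -8.71°C

-8.71°C (parcel cooler than environment)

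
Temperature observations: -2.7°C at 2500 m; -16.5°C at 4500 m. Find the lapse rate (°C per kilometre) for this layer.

Γ = −ΔT/Δz = (-2.7 − (-16.5)) / (4500 − 2500) m
  = 13.8°C / 2 km = 6.9°C/km

6.9°C/km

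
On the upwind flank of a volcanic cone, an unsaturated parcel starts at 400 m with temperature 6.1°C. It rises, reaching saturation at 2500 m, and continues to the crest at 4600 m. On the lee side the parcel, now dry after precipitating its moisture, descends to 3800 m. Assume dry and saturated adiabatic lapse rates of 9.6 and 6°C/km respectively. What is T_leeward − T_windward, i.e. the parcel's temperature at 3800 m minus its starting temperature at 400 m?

-25.08°C

From 400 m to 2500 m (dry): cools by 9.6 × 2.1 = 20.16°C, giving -14.06°C.
From 2500 m to 4600 m (saturated): cools by 6 × 2.1 = 12.6°C, giving -26.66°C.
From 4600 m to 3800 m (dry descent): warms by 9.6 × 0.8 = 7.68°C, giving -18.98°C.
Net change vs windward start: -18.98 − 6.1 = -25.08°C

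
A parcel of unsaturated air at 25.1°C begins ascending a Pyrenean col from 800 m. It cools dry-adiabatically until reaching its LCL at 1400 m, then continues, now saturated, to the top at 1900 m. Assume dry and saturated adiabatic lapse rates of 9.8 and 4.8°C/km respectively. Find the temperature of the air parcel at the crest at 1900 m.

800–1400 m, dry: Δz = 0.6 km ⇒ ΔT = -5.88°C; T = 19.22°C
1400–1900 m, saturated: Δz = 0.5 km ⇒ ΔT = -2.4°C; T = 16.82°C

16.82°C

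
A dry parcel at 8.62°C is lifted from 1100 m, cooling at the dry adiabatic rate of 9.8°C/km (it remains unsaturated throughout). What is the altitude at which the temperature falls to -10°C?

3000 m

Height above start = (8.62 − (-10)) / 9.8 = 1.9 km
Altitude = 1100 m + 1900 m = 3000 m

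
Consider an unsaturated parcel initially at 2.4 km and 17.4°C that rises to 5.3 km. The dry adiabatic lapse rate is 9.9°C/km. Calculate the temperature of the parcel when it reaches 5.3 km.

-11.31°C

From 2400 m to 5300 m (dry adiabatic): cools by 9.9 × 2.9 = 28.71°C, giving -11.31°C.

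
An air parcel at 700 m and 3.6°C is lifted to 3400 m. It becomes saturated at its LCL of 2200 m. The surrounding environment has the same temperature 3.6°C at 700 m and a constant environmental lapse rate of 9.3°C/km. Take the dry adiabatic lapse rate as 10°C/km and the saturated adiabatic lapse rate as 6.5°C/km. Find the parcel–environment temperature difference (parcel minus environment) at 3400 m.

+2.31°C (parcel warmer than environment)

Parcel:
  700–2200 m, dry: Δz = 1.5 km ⇒ ΔT = -15°C; T = -11.4°C
  2200–3400 m, saturated: Δz = 1.2 km ⇒ ΔT = -7.8°C; T = -19.2°C
Environment:
  700–3400 m, environment: Δz = 2.7 km ⇒ ΔT = -25.11°C; T = -21.51°C
T_parcel − T_env = -19.2 − (-21.51) = +2.31°C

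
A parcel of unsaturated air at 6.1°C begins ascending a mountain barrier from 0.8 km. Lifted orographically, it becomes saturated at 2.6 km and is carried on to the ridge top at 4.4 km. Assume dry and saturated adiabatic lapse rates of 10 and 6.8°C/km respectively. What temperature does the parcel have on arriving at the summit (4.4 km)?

-24.14°C

800–2600 m, dry: Δz = 1.8 km ⇒ ΔT = -18°C; T = -11.9°C
2600–4400 m, saturated: Δz = 1.8 km ⇒ ΔT = -12.24°C; T = -24.14°C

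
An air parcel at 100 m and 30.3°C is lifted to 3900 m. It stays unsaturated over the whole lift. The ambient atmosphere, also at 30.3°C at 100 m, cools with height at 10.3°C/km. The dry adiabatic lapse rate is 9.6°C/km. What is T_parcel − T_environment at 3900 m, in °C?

+2.66°C (parcel warmer than environment)

Parcel:
  From 100 m to 3900 m (dry): cools by 9.6 × 3.8 = 36.48°C, giving -6.18°C.
Environment:
  From 100 m to 3900 m (environment): cools by 10.3 × 3.8 = 39.14°C, giving -8.84°C.
T_parcel − T_env = -6.18 − (-8.84) = +2.66°C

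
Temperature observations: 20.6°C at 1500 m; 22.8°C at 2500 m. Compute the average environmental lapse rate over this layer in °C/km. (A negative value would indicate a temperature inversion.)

-2.2°C/km

Γ = −ΔT/Δz = (20.6 − 22.8) / (2500 − 1500) m
  = -2.2°C / 1 km = -2.2°C/km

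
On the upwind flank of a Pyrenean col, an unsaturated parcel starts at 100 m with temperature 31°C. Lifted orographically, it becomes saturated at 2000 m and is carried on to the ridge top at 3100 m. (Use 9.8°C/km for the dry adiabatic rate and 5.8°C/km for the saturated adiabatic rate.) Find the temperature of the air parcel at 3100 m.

100 → 2000 m (dry, 9.8°C/km): ΔT = -9.8 × 1.9 = -18.62°C → T = 12.38°C
2000 → 3100 m (saturated, 5.8°C/km): ΔT = -5.8 × 1.1 = -6.38°C → T = 6°C

6°C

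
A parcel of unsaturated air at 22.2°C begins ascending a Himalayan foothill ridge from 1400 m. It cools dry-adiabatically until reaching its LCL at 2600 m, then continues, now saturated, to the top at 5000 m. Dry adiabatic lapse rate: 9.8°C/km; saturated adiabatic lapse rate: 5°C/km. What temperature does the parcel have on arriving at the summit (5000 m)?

From 1400 m to 2600 m (dry): cools by 9.8 × 1.2 = 11.76°C, giving 10.44°C.
From 2600 m to 5000 m (saturated): cools by 5 × 2.4 = 12°C, giving -1.56°C.

-1.56°C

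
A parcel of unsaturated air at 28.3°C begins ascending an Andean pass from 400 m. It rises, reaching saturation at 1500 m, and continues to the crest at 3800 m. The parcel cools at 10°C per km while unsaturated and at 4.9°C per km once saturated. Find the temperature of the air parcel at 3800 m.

6.03°C

400–1500 m, dry: Δz = 1.1 km ⇒ ΔT = -11°C; T = 17.3°C
1500–3800 m, saturated: Δz = 2.3 km ⇒ ΔT = -11.27°C; T = 6.03°C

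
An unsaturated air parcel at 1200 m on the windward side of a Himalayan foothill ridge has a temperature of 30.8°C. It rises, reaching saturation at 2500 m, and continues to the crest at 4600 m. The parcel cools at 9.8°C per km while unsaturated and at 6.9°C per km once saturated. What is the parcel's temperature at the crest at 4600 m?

1200–2500 m, dry: Δz = 1.3 km ⇒ ΔT = -12.74°C; T = 18.06°C
2500–4600 m, saturated: Δz = 2.1 km ⇒ ΔT = -14.49°C; T = 3.57°C

3.57°C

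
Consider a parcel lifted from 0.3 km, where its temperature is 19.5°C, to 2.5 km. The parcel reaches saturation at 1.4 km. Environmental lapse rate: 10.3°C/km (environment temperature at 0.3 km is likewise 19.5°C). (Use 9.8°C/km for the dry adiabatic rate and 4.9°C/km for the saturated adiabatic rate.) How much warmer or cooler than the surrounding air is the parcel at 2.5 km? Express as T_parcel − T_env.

+6.49°C (parcel warmer than environment)

Parcel:
  300–1400 m, dry: Δz = 1.1 km ⇒ ΔT = -10.78°C; T = 8.72°C
  1400–2500 m, saturated: Δz = 1.1 km ⇒ ΔT = -5.39°C; T = 3.33°C
Environment:
  300–2500 m, environment: Δz = 2.2 km ⇒ ΔT = -22.66°C; T = -3.16°C
T_parcel − T_env = 3.33 − (-3.16) = +6.49°C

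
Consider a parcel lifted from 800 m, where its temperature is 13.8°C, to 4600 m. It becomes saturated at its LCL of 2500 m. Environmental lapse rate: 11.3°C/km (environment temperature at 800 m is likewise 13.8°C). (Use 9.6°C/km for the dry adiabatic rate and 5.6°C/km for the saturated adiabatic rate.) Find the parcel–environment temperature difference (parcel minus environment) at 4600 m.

Parcel:
  800–2500 m, dry: Δz = 1.7 km ⇒ ΔT = -16.32°C; T = -2.52°C
  2500–4600 m, saturated: Δz = 2.1 km ⇒ ΔT = -11.76°C; T = -14.28°C
Environment:
  800–4600 m, environment: Δz = 3.8 km ⇒ ΔT = -42.94°C; T = -29.14°C
T_parcel − T_env = -14.28 − (-29.14) = +14.86°C

+14.86°C (parcel warmer than environment)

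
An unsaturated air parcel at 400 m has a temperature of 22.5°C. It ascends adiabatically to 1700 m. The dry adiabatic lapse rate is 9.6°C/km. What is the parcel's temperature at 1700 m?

10.02°C

400–1700 m, dry adiabatic: Δz = 1.3 km ⇒ ΔT = -12.48°C; T = 10.02°C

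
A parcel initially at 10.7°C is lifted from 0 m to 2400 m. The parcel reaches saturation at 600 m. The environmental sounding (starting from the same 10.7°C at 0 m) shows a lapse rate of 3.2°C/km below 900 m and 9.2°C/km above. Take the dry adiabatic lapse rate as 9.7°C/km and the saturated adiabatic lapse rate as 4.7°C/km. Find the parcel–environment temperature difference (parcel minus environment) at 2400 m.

Parcel:
  From 0 m to 600 m (dry): cools by 9.7 × 0.6 = 5.82°C, giving 4.88°C.
  From 600 m to 2400 m (saturated): cools by 4.7 × 1.8 = 8.46°C, giving -3.58°C.
Environment:
  From 0 m to 900 m (environment, lower layer): cools by 3.2 × 0.9 = 2.88°C, giving 7.82°C.
  From 900 m to 2400 m (environment, upper layer): cools by 9.2 × 1.5 = 13.8°C, giving -5.98°C.
T_parcel − T_env = -3.58 − (-5.98) = +2.4°C

+2.4°C (parcel warmer than environment)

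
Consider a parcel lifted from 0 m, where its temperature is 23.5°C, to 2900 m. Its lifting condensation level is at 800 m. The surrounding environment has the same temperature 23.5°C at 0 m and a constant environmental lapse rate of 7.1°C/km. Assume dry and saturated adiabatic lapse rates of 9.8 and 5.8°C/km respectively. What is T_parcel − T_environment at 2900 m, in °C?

+0.57°C (parcel warmer than environment)

Parcel:
  0–800 m, dry: Δz = 0.8 km ⇒ ΔT = -7.84°C; T = 15.66°C
  800–2900 m, saturated: Δz = 2.1 km ⇒ ΔT = -12.18°C; T = 3.48°C
Environment:
  0–2900 m, environment: Δz = 2.9 km ⇒ ΔT = -20.59°C; T = 2.91°C
T_parcel − T_env = 3.48 − 2.91 = +0.57°C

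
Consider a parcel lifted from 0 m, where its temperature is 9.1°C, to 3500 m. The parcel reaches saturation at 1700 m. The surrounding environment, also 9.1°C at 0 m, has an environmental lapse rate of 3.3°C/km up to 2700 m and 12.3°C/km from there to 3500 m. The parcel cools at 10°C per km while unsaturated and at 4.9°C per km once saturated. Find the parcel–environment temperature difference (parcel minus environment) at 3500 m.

-7.07°C (parcel cooler than environment)

Parcel:
  Dry to 1700 m: -10 × 1.7 km = -17°C, so T = -7.9°C.
  Saturated to 3500 m: -4.9 × 1.8 km = -8.82°C, so T = -16.72°C.
Environment:
  Environment, lower layer to 2700 m: -3.3 × 2.7 km = -8.91°C, so T = 0.19°C.
  Environment, upper layer to 3500 m: -12.3 × 0.8 km = -9.84°C, so T = -9.65°C.
T_parcel − T_env = -16.72 − (-9.65) = -7.07°C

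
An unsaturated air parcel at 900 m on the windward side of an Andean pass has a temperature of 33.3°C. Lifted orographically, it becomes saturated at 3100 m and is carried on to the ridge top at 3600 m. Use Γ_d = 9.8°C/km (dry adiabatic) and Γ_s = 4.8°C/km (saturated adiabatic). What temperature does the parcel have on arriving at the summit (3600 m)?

9.34°C

Dry to 3100 m: -9.8 × 2.2 km = -21.56°C, so T = 11.74°C.
Saturated to 3600 m: -4.8 × 0.5 km = -2.4°C, so T = 9.34°C.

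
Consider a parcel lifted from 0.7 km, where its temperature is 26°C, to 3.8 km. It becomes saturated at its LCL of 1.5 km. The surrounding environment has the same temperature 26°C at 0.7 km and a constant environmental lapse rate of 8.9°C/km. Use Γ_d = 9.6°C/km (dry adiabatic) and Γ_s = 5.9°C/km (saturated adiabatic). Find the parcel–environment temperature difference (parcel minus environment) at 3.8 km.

Parcel:
  700 → 1500 m (dry, 9.6°C/km): ΔT = -9.6 × 0.8 = -7.68°C → T = 18.32°C
  1500 → 3800 m (saturated, 5.9°C/km): ΔT = -5.9 × 2.3 = -13.57°C → T = 4.75°C
Environment:
  700 → 3800 m (environment, 8.9°C/km): ΔT = -8.9 × 3.1 = -27.59°C → T = -1.59°C
T_parcel − T_env = 4.75 − (-1.59) = +6.34°C

+6.34°C (parcel warmer than environment)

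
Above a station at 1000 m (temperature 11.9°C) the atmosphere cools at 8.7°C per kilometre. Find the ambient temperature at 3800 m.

1000–3800 m, environmental: Δz = 2.8 km ⇒ ΔT = -24.36°C; T = -12.46°C

-12.46°C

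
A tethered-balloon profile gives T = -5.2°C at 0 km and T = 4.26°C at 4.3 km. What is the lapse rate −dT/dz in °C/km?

Γ = −ΔT/Δz = (-5.2 − 4.26) / (4300 − 0) m
  = -9.46°C / 4.3 km = -2.2°C/km

-2.2°C/km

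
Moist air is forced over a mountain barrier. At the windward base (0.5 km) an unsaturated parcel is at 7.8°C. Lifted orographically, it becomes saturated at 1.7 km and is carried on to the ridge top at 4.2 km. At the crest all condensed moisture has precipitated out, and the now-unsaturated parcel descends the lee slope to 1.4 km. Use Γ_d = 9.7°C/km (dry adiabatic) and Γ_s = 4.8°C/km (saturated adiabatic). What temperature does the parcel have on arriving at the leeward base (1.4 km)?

11.32°C

500–1700 m, dry: Δz = 1.2 km ⇒ ΔT = -11.64°C; T = -3.84°C
1700–4200 m, saturated: Δz = 2.5 km ⇒ ΔT = -12°C; T = -15.84°C
4200–1400 m, dry descent: Δz = 2.8 km ⇒ ΔT = +27.16°C; T = 11.32°C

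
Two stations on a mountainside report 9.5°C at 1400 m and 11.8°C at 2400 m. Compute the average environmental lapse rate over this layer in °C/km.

-2.3°C/km

Γ = −ΔT/Δz = (9.5 − 11.8) / (2400 − 1400) m
  = -2.3°C / 1 km = -2.3°C/km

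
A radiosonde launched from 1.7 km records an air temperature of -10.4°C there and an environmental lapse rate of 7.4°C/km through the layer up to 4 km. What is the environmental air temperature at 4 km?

From 1700 m to 4000 m (environmental): cools by 7.4 × 2.3 = 17.02°C, giving -27.42°C.

-27.42°C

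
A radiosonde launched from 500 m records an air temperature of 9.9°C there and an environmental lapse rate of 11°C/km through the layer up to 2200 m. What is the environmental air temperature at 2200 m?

500–2200 m, environmental: Δz = 1.7 km ⇒ ΔT = -18.7°C; T = -8.8°C

-8.8°C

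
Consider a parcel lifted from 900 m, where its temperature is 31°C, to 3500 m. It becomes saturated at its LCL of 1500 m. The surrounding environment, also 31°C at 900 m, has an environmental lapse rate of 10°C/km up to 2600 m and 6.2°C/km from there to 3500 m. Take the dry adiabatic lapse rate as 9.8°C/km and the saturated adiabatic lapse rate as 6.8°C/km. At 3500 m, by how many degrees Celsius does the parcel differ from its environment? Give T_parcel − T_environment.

Parcel:
  900–1500 m, dry: Δz = 0.6 km ⇒ ΔT = -5.88°C; T = 25.12°C
  1500–3500 m, saturated: Δz = 2 km ⇒ ΔT = -13.6°C; T = 11.52°C
Environment:
  900–2600 m, environment, lower layer: Δz = 1.7 km ⇒ ΔT = -17°C; T = 14°C
  2600–3500 m, environment, upper layer: Δz = 0.9 km ⇒ ΔT = -5.58°C; T = 8.42°C
T_parcel − T_env = 11.52 − 8.42 = +3.1°C

+3.1°C (parcel warmer than environment)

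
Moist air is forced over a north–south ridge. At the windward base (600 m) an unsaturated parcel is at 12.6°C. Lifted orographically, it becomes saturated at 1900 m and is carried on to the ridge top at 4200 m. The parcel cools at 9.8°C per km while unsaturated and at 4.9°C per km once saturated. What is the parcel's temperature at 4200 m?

600 → 1900 m (dry, 9.8°C/km): ΔT = -9.8 × 1.3 = -12.74°C → T = -0.14°C
1900 → 4200 m (saturated, 4.9°C/km): ΔT = -4.9 × 2.3 = -11.27°C → T = -11.41°C

-11.41°C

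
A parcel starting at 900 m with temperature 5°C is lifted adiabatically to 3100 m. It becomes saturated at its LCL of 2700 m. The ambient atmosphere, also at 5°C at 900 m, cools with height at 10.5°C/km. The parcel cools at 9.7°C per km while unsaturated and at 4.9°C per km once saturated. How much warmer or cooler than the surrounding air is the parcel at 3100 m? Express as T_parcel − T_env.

Parcel:
  900 → 2700 m (dry, 9.7°C/km): ΔT = -9.7 × 1.8 = -17.46°C → T = -12.46°C
  2700 → 3100 m (saturated, 4.9°C/km): ΔT = -4.9 × 0.4 = -1.96°C → T = -14.42°C
Environment:
  900 → 3100 m (environment, 10.5°C/km): ΔT = -10.5 × 2.2 = -23.1°C → T = -18.1°C
T_parcel − T_env = -14.42 − (-18.1) = +3.68°C

+3.68°C (parcel warmer than environment)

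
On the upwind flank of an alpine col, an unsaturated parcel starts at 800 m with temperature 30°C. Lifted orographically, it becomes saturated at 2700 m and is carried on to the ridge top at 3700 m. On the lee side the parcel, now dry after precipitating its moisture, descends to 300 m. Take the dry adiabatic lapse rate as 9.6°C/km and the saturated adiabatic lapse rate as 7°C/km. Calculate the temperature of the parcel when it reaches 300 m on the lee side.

37.4°C

800 → 2700 m (dry, 9.6°C/km): ΔT = -9.6 × 1.9 = -18.24°C → T = 11.76°C
2700 → 3700 m (saturated, 7°C/km): ΔT = -7 × 1 = -7°C → T = 4.76°C
3700 → 300 m (dry descent, 9.6°C/km): ΔT = +9.6 × 3.4 = +32.64°C → T = 37.4°C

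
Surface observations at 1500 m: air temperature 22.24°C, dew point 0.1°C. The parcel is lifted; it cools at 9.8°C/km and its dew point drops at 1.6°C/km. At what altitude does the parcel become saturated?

4200 m

T and T_d converge at 9.8 − 1.6 = 8.2°C per km
Height above start = (22.24 − 0.1) / 8.2 = 2.7 km
LCL altitude = 1500 m + 2700 m = 4200 m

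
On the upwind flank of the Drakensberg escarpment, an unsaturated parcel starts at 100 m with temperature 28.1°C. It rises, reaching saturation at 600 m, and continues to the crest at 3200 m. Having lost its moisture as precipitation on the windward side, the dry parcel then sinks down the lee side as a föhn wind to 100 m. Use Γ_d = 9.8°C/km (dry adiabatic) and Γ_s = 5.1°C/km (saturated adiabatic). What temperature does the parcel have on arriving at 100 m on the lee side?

Dry to 600 m: -9.8 × 0.5 km = -4.9°C, so T = 23.2°C.
Saturated to 3200 m: -5.1 × 2.6 km = -13.26°C, so T = 9.94°C.
Dry descent to 100 m: +9.8 × 3.1 km = +30.38°C, so T = 40.32°C.

40.32°C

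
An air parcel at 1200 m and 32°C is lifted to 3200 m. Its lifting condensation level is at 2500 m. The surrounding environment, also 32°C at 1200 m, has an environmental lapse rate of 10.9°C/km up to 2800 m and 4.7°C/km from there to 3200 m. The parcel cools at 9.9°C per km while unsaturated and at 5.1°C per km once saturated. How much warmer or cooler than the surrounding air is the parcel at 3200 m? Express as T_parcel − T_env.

+2.88°C (parcel warmer than environment)

Parcel:
  Dry to 2500 m: -9.9 × 1.3 km = -12.87°C, so T = 19.13°C.
  Saturated to 3200 m: -5.1 × 0.7 km = -3.57°C, so T = 15.56°C.
Environment:
  Environment, lower layer to 2800 m: -10.9 × 1.6 km = -17.44°C, so T = 14.56°C.
  Environment, upper layer to 3200 m: -4.7 × 0.4 km = -1.88°C, so T = 12.68°C.
T_parcel − T_env = 15.56 − 12.68 = +2.88°C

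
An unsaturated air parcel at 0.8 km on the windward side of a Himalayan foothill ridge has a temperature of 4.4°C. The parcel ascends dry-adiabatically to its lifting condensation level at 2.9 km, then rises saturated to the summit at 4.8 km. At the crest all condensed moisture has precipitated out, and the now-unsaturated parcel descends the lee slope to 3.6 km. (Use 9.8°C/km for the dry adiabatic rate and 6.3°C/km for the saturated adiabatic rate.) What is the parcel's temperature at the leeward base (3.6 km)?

Dry to 2900 m: -9.8 × 2.1 km = -20.58°C, so T = -16.18°C.
Saturated to 4800 m: -6.3 × 1.9 km = -11.97°C, so T = -28.15°C.
Dry descent to 3600 m: +9.8 × 1.2 km = +11.76°C, so T = -16.39°C.

-16.39°C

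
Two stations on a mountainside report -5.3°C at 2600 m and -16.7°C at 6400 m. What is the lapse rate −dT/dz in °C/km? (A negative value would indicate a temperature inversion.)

Γ = −ΔT/Δz = (-5.3 − (-16.7)) / (6400 − 2600) m
  = 11.4°C / 3.8 km = 3°C/km

3°C/km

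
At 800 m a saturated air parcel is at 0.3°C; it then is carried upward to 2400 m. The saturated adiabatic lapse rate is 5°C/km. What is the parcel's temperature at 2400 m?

-7.7°C

800–2400 m, saturated adiabatic: Δz = 1.6 km ⇒ ΔT = -8°C; T = -7.7°C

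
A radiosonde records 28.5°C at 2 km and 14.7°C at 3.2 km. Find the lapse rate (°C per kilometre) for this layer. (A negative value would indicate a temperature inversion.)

Γ = −ΔT/Δz = (28.5 − 14.7) / (3200 − 2000) m
  = 13.8°C / 1.2 km = 11.5°C/km

11.5°C/km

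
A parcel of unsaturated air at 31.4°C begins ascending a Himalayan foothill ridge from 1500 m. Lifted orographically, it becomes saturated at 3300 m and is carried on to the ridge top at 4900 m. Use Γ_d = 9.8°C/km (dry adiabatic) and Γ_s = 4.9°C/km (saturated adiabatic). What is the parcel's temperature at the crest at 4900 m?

5.92°C

1500 → 3300 m (dry, 9.8°C/km): ΔT = -9.8 × 1.8 = -17.64°C → T = 13.76°C
3300 → 4900 m (saturated, 4.9°C/km): ΔT = -4.9 × 1.6 = -7.84°C → T = 5.92°C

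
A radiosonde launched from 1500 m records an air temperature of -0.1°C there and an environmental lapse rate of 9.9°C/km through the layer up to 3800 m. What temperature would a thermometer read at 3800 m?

1500 → 3800 m (environmental, 9.9°C/km): ΔT = -9.9 × 2.3 = -22.77°C → T = -22.87°C

-22.87°C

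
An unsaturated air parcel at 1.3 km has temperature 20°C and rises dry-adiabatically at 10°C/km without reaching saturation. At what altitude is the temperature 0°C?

Height above start = (20 − 0) / 10 = 2 km
Altitude = 1300 m + 2000 m = 3300 m

3.3 km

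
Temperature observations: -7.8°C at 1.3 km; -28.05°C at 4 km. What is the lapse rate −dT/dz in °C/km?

7.5°C/km

Γ = −ΔT/Δz = (-7.8 − (-28.05)) / (4000 − 1300) m
  = 20.25°C / 2.7 km = 7.5°C/km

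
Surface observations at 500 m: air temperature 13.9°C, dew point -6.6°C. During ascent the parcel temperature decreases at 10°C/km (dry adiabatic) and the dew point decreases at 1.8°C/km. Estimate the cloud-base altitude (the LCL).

3000 m

T and T_d converge at 10 − 1.8 = 8.2°C per km
Height above start = (13.9 − (-6.6)) / 8.2 = 2.5 km
LCL altitude = 500 m + 2500 m = 3000 m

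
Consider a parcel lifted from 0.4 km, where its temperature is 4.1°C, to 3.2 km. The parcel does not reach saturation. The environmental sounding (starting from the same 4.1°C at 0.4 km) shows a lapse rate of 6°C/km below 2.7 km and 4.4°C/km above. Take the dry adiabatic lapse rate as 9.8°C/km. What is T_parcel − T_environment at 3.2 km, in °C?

Parcel:
  400–3200 m, dry: Δz = 2.8 km ⇒ ΔT = -27.44°C; T = -23.34°C
Environment:
  400–2700 m, environment, lower layer: Δz = 2.3 km ⇒ ΔT = -13.8°C; T = -9.7°C
  2700–3200 m, environment, upper layer: Δz = 0.5 km ⇒ ΔT = -2.2°C; T = -11.9°C
T_parcel − T_env = -23.34 − (-11.9) = -11.44°C

-11.44°C (parcel cooler than environment)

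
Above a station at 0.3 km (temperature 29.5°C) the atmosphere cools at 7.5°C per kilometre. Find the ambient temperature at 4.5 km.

Environmental to 4500 m: -7.5 × 4.2 km = -31.5°C, so T = -2°C.

-2°C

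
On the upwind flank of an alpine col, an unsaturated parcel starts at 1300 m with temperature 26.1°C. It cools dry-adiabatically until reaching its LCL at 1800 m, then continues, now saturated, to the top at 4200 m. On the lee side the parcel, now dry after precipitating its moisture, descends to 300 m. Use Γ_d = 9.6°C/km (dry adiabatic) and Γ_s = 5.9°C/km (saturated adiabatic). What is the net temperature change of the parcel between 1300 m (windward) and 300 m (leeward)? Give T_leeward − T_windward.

1300 → 1800 m (dry, 9.6°C/km): ΔT = -9.6 × 0.5 = -4.8°C → T = 21.3°C
1800 → 4200 m (saturated, 5.9°C/km): ΔT = -5.9 × 2.4 = -14.16°C → T = 7.14°C
4200 → 300 m (dry descent, 9.6°C/km): ΔT = +9.6 × 3.9 = +37.44°C → T = 44.58°C
Net change vs windward start: 44.58 − 26.1 = +18.48°C

+18.48°C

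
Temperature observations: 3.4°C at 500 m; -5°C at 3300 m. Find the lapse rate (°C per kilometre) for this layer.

3°C/km

Γ = −ΔT/Δz = (3.4 − (-5)) / (3300 − 500) m
  = 8.4°C / 2.8 km = 3°C/km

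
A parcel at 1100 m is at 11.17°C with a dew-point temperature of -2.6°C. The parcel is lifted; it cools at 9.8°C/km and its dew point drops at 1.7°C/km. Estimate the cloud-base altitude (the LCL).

2800 m

T and T_d converge at 9.8 − 1.7 = 8.1°C per km
Height above start = (11.17 − (-2.6)) / 8.1 = 1.7 km
LCL altitude = 1100 m + 1700 m = 2800 m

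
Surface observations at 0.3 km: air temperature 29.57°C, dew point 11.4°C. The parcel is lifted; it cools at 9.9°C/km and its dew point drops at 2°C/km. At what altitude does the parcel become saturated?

2.6 km

T and T_d converge at 9.9 − 2 = 7.9°C per km
Height above start = (29.57 − 11.4) / 7.9 = 2.3 km
LCL altitude = 300 m + 2300 m = 2600 m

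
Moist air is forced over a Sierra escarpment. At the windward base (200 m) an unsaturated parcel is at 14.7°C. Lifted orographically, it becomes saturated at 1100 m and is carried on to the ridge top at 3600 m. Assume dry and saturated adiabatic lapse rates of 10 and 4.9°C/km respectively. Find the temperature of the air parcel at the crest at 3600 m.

Dry to 1100 m: -10 × 0.9 km = -9°C, so T = 5.7°C.
Saturated to 3600 m: -4.9 × 2.5 km = -12.25°C, so T = -6.55°C.

-6.55°C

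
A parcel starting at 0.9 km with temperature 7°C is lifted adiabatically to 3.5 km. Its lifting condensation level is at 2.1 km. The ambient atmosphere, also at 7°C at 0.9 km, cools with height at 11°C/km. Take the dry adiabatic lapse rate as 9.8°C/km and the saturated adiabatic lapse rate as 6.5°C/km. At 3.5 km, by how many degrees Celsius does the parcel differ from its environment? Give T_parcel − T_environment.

+7.74°C (parcel warmer than environment)

Parcel:
  900–2100 m, dry: Δz = 1.2 km ⇒ ΔT = -11.76°C; T = -4.76°C
  2100–3500 m, saturated: Δz = 1.4 km ⇒ ΔT = -9.1°C; T = -13.86°C
Environment:
  900–3500 m, environment: Δz = 2.6 km ⇒ ΔT = -28.6°C; T = -21.6°C
T_parcel − T_env = -13.86 − (-21.6) = +7.74°C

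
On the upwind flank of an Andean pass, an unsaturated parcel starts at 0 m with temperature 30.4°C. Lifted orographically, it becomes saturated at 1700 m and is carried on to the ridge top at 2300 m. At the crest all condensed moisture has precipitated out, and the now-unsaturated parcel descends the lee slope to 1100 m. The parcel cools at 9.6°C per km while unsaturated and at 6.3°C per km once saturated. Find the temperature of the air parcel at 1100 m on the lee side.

21.82°C

0–1700 m, dry: Δz = 1.7 km ⇒ ΔT = -16.32°C; T = 14.08°C
1700–2300 m, saturated: Δz = 0.6 km ⇒ ΔT = -3.78°C; T = 10.3°C
2300–1100 m, dry descent: Δz = 1.2 km ⇒ ΔT = +11.52°C; T = 21.82°C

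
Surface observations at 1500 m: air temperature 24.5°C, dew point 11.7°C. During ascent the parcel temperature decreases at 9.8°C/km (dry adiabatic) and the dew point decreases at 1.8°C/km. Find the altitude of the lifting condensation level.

T and T_d converge at 9.8 − 1.8 = 8°C per km
Height above start = (24.5 − 11.7) / 8 = 1.6 km
LCL altitude = 1500 m + 1600 m = 3100 m

3100 m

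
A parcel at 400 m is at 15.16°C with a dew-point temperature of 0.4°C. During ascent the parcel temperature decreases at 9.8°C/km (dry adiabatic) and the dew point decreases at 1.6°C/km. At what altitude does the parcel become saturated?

T and T_d converge at 9.8 − 1.6 = 8.2°C per km
Height above start = (15.16 − 0.4) / 8.2 = 1.8 km
LCL altitude = 400 m + 1800 m = 2200 m

2200 m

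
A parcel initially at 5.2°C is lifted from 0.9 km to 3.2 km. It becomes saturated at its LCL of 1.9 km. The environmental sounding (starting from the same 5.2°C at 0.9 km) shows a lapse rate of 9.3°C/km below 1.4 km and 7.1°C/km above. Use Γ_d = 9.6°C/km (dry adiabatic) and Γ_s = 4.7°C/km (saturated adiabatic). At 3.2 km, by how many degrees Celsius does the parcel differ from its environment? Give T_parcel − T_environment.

+1.72°C (parcel warmer than environment)

Parcel:
  900–1900 m, dry: Δz = 1 km ⇒ ΔT = -9.6°C; T = -4.4°C
  1900–3200 m, saturated: Δz = 1.3 km ⇒ ΔT = -6.11°C; T = -10.51°C
Environment:
  900–1400 m, environment, lower layer: Δz = 0.5 km ⇒ ΔT = -4.65°C; T = 0.55°C
  1400–3200 m, environment, upper layer: Δz = 1.8 km ⇒ ΔT = -12.78°C; T = -12.23°C
T_parcel − T_env = -10.51 − (-12.23) = +1.72°C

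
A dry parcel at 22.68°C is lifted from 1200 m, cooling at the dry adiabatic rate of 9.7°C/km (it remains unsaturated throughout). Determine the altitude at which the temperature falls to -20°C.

5600 m

Height above start = (22.68 − (-20)) / 9.7 = 4.4 km
Altitude = 1200 m + 4400 m = 5600 m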